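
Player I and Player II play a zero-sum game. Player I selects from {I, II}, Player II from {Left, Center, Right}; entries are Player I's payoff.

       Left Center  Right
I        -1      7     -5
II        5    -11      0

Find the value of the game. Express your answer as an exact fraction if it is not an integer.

-55/23

Row minima: I → -5, II → -11; maximin = -5.
Column maxima: Left → 5, Center → 7, Right → 0; minimax = 0.
-5 ≠ 0, so there is no saddle point; optimal play is mixed.
Left is strictly dominated by Right (it gives Player I strictly more in every row), so Player II never plays it.
On the remaining 2×2 (I, II vs Center, Right):
Let Player I play I with probability p. Expected payoff against Center: 7p + (-11)(1−p) = 18p − 11; against Right: (-5)p + 0(1−p) = −5p.
Setting these equal: 18p − 11 = −5p ⇒ 23p = 11 ⇒ p = 11/23, and the value is (18)·(11/23) − 11 = -55/23.
For Player II: with q = P(Center), equating I's and II's payoffs gives 12q − 5 = −11q ⇒ q = 5/23.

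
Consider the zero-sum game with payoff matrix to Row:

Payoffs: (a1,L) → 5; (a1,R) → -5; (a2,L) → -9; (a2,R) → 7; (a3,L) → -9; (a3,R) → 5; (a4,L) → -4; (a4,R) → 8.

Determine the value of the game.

10/11

Row minima: a1 → -5, a2 → -9, a3 → -9, a4 → -4; maximin = -4.
Column maxima: L → 5, R → 8; minimax = 5.
-4 ≠ 5, so there is no saddle point; optimal play is mixed.
a2 is strictly dominated by a4, so Row never plays it.
a3 is strictly dominated by a4, so Row never plays it.
On the remaining 2×2 (a1, a4 vs L, R):
Let Row play a1 with probability p. Expected payoff against L: 5p + (-4)(1−p) = 9p − 4; against R: (-5)p + 8(1−p) = −13p + 8.
Setting these equal: 9p − 4 = −13p + 8 ⇒ 22p = 12 ⇒ p = 6/11, and the value is (9)·(6/11) − 4 = 10/11.
For Column: with q = P(L), equating a1's and a4's payoffs gives 10q − 5 = −12q + 8 ⇒ q = 13/22.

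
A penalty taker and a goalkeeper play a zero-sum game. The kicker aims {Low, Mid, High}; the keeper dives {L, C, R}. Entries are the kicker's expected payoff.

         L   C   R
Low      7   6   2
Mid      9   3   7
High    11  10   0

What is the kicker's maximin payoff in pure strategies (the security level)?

3

Row minima: Low → 2, Mid → 3, High → 0.
The best of these is 3.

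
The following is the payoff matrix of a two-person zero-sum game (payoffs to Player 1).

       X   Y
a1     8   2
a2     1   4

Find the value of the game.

10/3

Row minima: a1 → 2, a2 → 1; maximin = 2.
Column maxima: X → 8, Y → 4; minimax = 4.
2 ≠ 4, so there is no saddle point; optimal play is mixed.
Let Player 1 play a1 with probability p. Expected payoff against X: 8p + 1(1−p) = 7p + 1; against Y: 2p + 4(1−p) = −2p + 4.
Setting these equal: 7p + 1 = −2p + 4 ⇒ 9p = 3 ⇒ p = 1/3, and the value is (7)·(1/3) + 1 = 10/3.
For Player 2: with q = P(X), equating a1's and a2's payoffs gives 6q + 2 = −3q + 4 ⇒ q = 2/9.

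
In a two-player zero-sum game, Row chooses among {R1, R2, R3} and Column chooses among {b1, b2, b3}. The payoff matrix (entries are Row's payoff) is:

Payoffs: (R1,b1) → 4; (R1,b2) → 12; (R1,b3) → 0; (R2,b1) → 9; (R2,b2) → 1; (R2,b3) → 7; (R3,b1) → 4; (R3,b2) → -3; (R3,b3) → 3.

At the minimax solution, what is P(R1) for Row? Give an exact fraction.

Row minima: R1 → 0, R2 → 1, R3 → -3; maximin = 1.
Column maxima: b1 → 9, b2 → 12, b3 → 7; minimax = 7.
1 ≠ 7, so there is no saddle point; optimal play is mixed.
R3 is strictly dominated by R2, so Row never plays it.
b1 is strictly dominated by b3 (it gives Row strictly more in every row), so Column never plays it.
On the remaining 2×2 (R1, R2 vs b2, b3):
Let Row play R1 with probability p. Expected payoff against b2: 12p + 1(1−p) = 11p + 1; against b3: 0p + 7(1−p) = −7p + 7.
Setting these equal: 11p + 1 = −7p + 7 ⇒ 18p = 6 ⇒ p = 1/3, and the value is (11)·(1/3) + 1 = 14/3.
For Column: with q = P(b2), equating R1's and R2's payoffs gives 12q = −6q + 7 ⇒ q = 7/18.

1/3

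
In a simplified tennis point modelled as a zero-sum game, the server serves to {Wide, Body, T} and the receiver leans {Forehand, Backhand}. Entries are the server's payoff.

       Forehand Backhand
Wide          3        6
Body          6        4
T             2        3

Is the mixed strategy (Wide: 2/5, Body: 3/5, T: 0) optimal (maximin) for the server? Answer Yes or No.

Against Forehand this mix gives (2/5)·3 + (3/5)·6 = 24/5.
Against Backhand this mix gives (2/5)·6 + (3/5)·4 = 24/5.
All of the receiver's active replies (Forehand, Backhand) yield 24/5, and no column does worse for the server. The mix makes the receiver indifferent and guarantees 24/5, so it is optimal.

Yes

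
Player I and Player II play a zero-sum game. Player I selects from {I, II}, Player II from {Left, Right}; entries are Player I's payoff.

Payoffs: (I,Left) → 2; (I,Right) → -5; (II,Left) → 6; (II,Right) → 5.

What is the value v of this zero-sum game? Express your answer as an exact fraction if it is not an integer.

5

Row minima: I → -5, II → 5; maximin = 5.
Column maxima: Left → 6, Right → 5; minimax = 5.
Since maximin = minimax = 5, there is a saddle point and the value is 5.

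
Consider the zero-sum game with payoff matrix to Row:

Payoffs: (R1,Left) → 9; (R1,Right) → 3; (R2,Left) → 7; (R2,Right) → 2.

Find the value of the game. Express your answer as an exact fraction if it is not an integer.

3

Row minima: R1 → 3, R2 → 2; maximin = 3.
Column maxima: Left → 9, Right → 3; minimax = 3.
Since maximin = minimax = 3, there is a saddle point and the value is 3.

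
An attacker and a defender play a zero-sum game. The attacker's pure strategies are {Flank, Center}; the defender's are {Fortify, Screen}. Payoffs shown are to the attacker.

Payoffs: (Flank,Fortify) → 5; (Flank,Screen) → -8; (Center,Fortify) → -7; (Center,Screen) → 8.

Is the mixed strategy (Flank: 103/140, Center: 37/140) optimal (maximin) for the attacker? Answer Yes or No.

No

Against Fortify this mix gives (103/140)·5 + (37/140)·(-7) = 64/35.
Against Screen this mix gives (103/140)·(-8) + (37/140)·8 = -132/35.
The defender will play Screen, holding the attacker to -132/35. Shifting weight toward the row that does better against Screen would raise this floor (the equalizing mix achieves -4/7 against both Screen and Fortify), so the proposed strategy is not optimal.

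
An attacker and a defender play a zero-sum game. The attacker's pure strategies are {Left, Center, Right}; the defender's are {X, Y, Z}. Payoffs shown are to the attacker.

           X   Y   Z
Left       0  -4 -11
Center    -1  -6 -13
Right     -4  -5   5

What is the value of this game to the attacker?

Row minima: Left → -11, Center → -13, Right → -5; maximin = -5.
Column maxima: X → 0, Y → -4, Z → 5; minimax = -4.
-5 ≠ -4, so there is no saddle point; optimal play is mixed.
Center is strictly dominated by Left, so the attacker never plays it.
X is strictly dominated by Y (it gives the attacker strictly more in every row), so the defender never plays it.
On the remaining 2×2 (Left, Right vs Y, Z):
Let the attacker play Left with probability p. Expected payoff against Y: (-4)p + (-5)(1−p) = p − 5; against Z: (-11)p + 5(1−p) = −16p + 5.
Setting these equal: p − 5 = −16p + 5 ⇒ 17p = 10 ⇒ p = 10/17, and the value is (1)·(10/17) − 5 = -75/17.
For the defender: with q = P(Y), equating Left's and Right's payoffs gives 7q − 11 = −10q + 5 ⇒ q = 16/17.

-75/17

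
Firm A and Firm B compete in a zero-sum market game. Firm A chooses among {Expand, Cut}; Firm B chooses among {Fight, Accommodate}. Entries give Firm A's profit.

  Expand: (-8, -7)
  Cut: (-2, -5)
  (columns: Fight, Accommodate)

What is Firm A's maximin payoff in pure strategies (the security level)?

Row minima: Expand → -8, Cut → -5.
The best of these is -5.

-5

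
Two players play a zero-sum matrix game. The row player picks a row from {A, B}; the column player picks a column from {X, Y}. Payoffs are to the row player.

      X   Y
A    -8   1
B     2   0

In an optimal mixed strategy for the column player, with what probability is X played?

1/11

Row minima: A → -8, B → 0; maximin = 0.
Column maxima: X → 2, Y → 1; minimax = 1.
0 ≠ 1, so there is no saddle point; optimal play is mixed.
Let the row player play A with probability p. Expected payoff against X: (-8)p + 2(1−p) = −10p + 2; against Y: 1p + 0(1−p) = p.
Setting these equal: −10p + 2 = p ⇒ −11p = -2 ⇒ p = 2/11, and the value is (-10)·(2/11) + 2 = 2/11.
For the column player: with q = P(X), equating A's and B's payoffs gives −9q + 1 = 2q ⇒ q = 1/11.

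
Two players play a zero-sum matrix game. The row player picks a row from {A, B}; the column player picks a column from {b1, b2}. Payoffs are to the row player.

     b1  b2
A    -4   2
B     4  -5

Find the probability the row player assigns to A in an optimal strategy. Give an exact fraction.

3/5

Row minima: A → -4, B → -5; maximin = -4.
Column maxima: b1 → 4, b2 → 2; minimax = 2.
-4 ≠ 2, so there is no saddle point; optimal play is mixed.
Let the row player play A with probability p. Expected payoff against b1: (-4)p + 4(1−p) = −8p + 4; against b2: 2p + (-5)(1−p) = 7p − 5.
Setting these equal: −8p + 4 = 7p − 5 ⇒ −15p = -9 ⇒ p = 3/5, and the value is (-8)·(3/5) + 4 = -4/5.
For the column player: with q = P(b1), equating A's and B's payoffs gives −6q + 2 = 9q − 5 ⇒ q = 7/15.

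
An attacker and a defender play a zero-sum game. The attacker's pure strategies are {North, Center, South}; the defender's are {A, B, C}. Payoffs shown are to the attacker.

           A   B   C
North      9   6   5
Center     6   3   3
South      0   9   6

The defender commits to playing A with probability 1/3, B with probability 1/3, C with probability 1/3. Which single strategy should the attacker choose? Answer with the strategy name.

North

Expected payoff of North: (1/3)·9 + (1/3)·6 + (1/3)·5 = 20/3.
Expected payoff of Center: (1/3)·6 + (1/3)·3 + (1/3)·3 = 4.
Expected payoff of South: (1/3)·0 + (1/3)·9 + (1/3)·6 = 5.
The largest is 20/3, so the attacker's best response is North.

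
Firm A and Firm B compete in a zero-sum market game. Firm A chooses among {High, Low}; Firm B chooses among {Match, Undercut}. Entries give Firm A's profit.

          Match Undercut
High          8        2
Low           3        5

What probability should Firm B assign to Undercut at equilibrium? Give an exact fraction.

5/8

Row minima: High → 2, Low → 3; maximin = 3.
Column maxima: Match → 8, Undercut → 5; minimax = 5.
3 ≠ 5, so there is no saddle point; optimal play is mixed.
Let Firm A play High with probability p. Expected payoff against Match: 8p + 3(1−p) = 5p + 3; against Undercut: 2p + 5(1−p) = −3p + 5.
Setting these equal: 5p + 3 = −3p + 5 ⇒ 8p = 2 ⇒ p = 1/4, and the value is (5)·(1/4) + 3 = 17/4.
For Firm B: with q = P(Match), equating High's and Low's payoffs gives 6q + 2 = −2q + 5 ⇒ q = 3/8.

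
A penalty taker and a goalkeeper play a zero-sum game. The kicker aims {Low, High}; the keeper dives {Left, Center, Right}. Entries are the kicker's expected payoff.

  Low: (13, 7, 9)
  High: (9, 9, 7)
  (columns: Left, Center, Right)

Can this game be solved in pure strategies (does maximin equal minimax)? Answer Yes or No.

No

Row minima: Low → 7, High → 7; maximin = 7.
Column maxima: Left → 13, Center → 9, Right → 9; minimax = 9.
7 ≠ 9, so no pure-strategy equilibrium exists.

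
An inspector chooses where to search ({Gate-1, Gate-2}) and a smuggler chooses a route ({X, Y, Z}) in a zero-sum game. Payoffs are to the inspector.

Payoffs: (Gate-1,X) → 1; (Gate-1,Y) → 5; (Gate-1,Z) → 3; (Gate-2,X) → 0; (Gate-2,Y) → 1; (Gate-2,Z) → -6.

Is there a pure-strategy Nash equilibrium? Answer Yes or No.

Row minima: Gate-1 → 1, Gate-2 → -6; maximin = 1.
Column maxima: X → 1, Y → 5, Z → 3; minimax = 1.
maximin = minimax = 1, so a saddle point exists.

Yes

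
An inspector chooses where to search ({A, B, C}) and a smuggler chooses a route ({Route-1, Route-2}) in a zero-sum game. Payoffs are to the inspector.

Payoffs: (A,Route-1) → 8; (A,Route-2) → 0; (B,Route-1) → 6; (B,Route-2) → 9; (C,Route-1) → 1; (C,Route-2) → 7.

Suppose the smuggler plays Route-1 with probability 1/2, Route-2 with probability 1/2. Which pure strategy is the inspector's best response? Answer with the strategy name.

B

Expected payoff of A: (1/2)·8 + (1/2)·0 = 4.
Expected payoff of B: (1/2)·6 + (1/2)·9 = 15/2.
Expected payoff of C: (1/2)·1 + (1/2)·7 = 4.
The largest is 15/2, so the inspector's best response is B.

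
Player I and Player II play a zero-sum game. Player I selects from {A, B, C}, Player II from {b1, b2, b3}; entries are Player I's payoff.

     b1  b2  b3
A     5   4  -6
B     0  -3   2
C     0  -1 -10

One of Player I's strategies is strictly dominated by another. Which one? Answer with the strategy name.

C

A gives a strictly higher payoff than C against every column: 5 > 0, 4 > -1, -6 > -10.
So C is strictly dominated and Player I never plays it.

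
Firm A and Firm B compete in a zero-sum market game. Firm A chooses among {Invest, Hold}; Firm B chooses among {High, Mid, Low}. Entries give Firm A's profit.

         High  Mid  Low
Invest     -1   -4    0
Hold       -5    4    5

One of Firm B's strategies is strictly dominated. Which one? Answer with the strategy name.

Low

High holds Firm A's payoff strictly below Low in every row: -1 < 0, -5 < 5.
So Low is strictly dominated for Firm B.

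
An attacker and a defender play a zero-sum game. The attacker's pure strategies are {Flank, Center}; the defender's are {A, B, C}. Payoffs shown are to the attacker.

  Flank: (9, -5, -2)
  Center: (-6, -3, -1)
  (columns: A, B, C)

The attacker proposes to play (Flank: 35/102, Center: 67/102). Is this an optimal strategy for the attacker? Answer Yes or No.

Against A this mix gives (35/102)·9 + (67/102)·(-6) = -29/34.
Against B this mix gives (35/102)·(-5) + (67/102)·(-3) = -188/51.
Against C this mix gives (35/102)·(-2) + (67/102)·(-1) = -137/102.
The defender will play B, holding the attacker to -188/51. Shifting weight toward the row that does better against B would raise this floor (the equalizing mix achieves -57/17 against both B and A), so the proposed strategy is not optimal.

No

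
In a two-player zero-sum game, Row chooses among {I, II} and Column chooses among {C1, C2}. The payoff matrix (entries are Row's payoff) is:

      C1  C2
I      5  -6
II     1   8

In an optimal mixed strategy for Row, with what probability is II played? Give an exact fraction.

Row minima: I → -6, II → 1; maximin = 1.
Column maxima: C1 → 5, C2 → 8; minimax = 5.
1 ≠ 5, so there is no saddle point; optimal play is mixed.
Let Row play I with probability p. Expected payoff against C1: 5p + 1(1−p) = 4p + 1; against C2: (-6)p + 8(1−p) = −14p + 8.
Setting these equal: 4p + 1 = −14p + 8 ⇒ 18p = 7 ⇒ p = 7/18, and the value is (4)·(7/18) + 1 = 23/9.
For Column: with q = P(C1), equating I's and II's payoffs gives 11q − 6 = −7q + 8 ⇒ q = 7/9.

11/18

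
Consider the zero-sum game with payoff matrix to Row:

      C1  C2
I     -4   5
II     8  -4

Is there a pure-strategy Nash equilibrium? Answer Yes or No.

Row minima: I → -4, II → -4; maximin = -4.
Column maxima: C1 → 8, C2 → 5; minimax = 5.
-4 ≠ 5, so no pure-strategy equilibrium exists.

No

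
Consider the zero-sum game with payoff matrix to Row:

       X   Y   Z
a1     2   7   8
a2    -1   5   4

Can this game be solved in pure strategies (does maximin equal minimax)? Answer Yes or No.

Yes

Row minima: a1 → 2, a2 → -1; maximin = 2.
Column maxima: X → 2, Y → 7, Z → 8; minimax = 2.
maximin = minimax = 2, so a saddle point exists.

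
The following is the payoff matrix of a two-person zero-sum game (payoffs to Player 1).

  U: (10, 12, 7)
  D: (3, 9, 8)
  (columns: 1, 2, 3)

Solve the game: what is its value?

Row minima: U → 7, D → 3; maximin = 7.
Column maxima: 1 → 10, 2 → 12, 3 → 8; minimax = 8.
7 ≠ 8, so there is no saddle point; optimal play is mixed.
2 is strictly dominated by 1 (it gives Player 1 strictly more in every row), so Player 2 never plays it.
On the remaining 2×2 (U, D vs 1, 3):
Let Player 1 play U with probability p. Expected payoff against 1: 10p + 3(1−p) = 7p + 3; against 3: 7p + 8(1−p) = −p + 8.
Setting these equal: 7p + 3 = −p + 8 ⇒ 8p = 5 ⇒ p = 5/8, and the value is (7)·(5/8) + 3 = 59/8.
For Player 2: with q = P(1), equating U's and D's payoffs gives 3q + 7 = −5q + 8 ⇒ q = 1/8.

59/8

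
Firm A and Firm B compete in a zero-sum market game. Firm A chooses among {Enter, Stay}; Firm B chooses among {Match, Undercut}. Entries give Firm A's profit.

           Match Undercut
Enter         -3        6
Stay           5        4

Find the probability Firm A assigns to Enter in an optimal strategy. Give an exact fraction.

Row minima: Enter → -3, Stay → 4; maximin = 4.
Column maxima: Match → 5, Undercut → 6; minimax = 5.
4 ≠ 5, so there is no saddle point; optimal play is mixed.
Let Firm A play Enter with probability p. Expected payoff against Match: (-3)p + 5(1−p) = −8p + 5; against Undercut: 6p + 4(1−p) = 2p + 4.
Setting these equal: −8p + 5 = 2p + 4 ⇒ −10p = -1 ⇒ p = 1/10, and the value is (-8)·(1/10) + 5 = 21/5.
For Firm B: with q = P(Match), equating Enter's and Stay's payoffs gives −9q + 6 = q + 4 ⇒ q = 1/5.

1/10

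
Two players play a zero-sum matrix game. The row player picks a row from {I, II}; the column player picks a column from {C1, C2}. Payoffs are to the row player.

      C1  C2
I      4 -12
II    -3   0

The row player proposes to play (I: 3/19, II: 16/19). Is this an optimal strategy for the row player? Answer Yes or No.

Yes

Against C1 this mix gives (3/19)·4 + (16/19)·(-3) = -36/19.
Against C2 this mix gives (3/19)·(-12) + (16/19)·0 = -36/19.
All of the column player's active replies (C1, C2) yield -36/19, and no column does worse for the row player. The mix makes the column player indifferent and guarantees -36/19, so it is optimal.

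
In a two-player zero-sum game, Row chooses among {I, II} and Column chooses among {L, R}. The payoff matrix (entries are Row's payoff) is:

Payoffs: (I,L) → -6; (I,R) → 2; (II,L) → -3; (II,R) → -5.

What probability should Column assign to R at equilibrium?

Row minima: I → -6, II → -5; maximin = -5.
Column maxima: L → -3, R → 2; minimax = -3.
-5 ≠ -3, so there is no saddle point; optimal play is mixed.
Let Row play I with probability p. Expected payoff against L: (-6)p + (-3)(1−p) = −3p − 3; against R: 2p + (-5)(1−p) = 7p − 5.
Setting these equal: −3p − 3 = 7p − 5 ⇒ −10p = -2 ⇒ p = 1/5, and the value is (-3)·(1/5) − 3 = -18/5.
For Column: with q = P(L), equating I's and II's payoffs gives −8q + 2 = 2q − 5 ⇒ q = 7/10.

3/10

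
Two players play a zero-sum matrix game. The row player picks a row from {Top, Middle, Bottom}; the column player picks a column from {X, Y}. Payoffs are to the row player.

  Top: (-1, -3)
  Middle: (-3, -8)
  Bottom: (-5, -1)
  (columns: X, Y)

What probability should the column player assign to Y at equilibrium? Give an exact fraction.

Row minima: Top → -3, Middle → -8, Bottom → -5; maximin = -3.
Column maxima: X → -1, Y → -1; minimax = -1.
-3 ≠ -1, so there is no saddle point; optimal play is mixed.
Middle is strictly dominated by Top, so the row player never plays it.
On the remaining 2×2 (Top, Bottom vs X, Y):
Let the row player play Top with probability p. Expected payoff against X: (-1)p + (-5)(1−p) = 4p − 5; against Y: (-3)p + (-1)(1−p) = −2p − 1.
Setting these equal: 4p − 5 = −2p − 1 ⇒ 6p = 4 ⇒ p = 2/3, and the value is (4)·(2/3) − 5 = -7/3.
For the column player: with q = P(X), equating Top's and Bottom's payoffs gives 2q − 3 = −4q − 1 ⇒ q = 1/3.

2/3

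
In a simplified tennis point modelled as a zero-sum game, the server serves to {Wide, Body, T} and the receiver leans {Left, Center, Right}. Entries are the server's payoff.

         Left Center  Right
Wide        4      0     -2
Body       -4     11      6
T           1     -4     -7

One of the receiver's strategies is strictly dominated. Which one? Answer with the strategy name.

Center

Right holds the server's payoff strictly below Center in every row: -2 < 0, 6 < 11, -7 < -4.
So Center is strictly dominated for the receiver.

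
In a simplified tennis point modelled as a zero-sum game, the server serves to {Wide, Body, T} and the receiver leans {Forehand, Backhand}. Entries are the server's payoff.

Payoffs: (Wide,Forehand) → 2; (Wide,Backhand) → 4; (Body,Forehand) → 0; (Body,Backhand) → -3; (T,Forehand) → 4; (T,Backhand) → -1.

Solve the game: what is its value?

Row minima: Wide → 2, Body → -3, T → -1; maximin = 2.
Column maxima: Forehand → 4, Backhand → 4; minimax = 4.
2 ≠ 4, so there is no saddle point; optimal play is mixed.
Body is strictly dominated by Wide, so the server never plays it.
On the remaining 2×2 (Wide, T vs Forehand, Backhand):
Let the server play Wide with probability p. Expected payoff against Forehand: 2p + 4(1−p) = −2p + 4; against Backhand: 4p + (-1)(1−p) = 5p − 1.
Setting these equal: −2p + 4 = 5p − 1 ⇒ −7p = -5 ⇒ p = 5/7, and the value is (-2)·(5/7) + 4 = 18/7.
For the receiver: with q = P(Forehand), equating Wide's and T's payoffs gives −2q + 4 = 5q − 1 ⇒ q = 5/7.

18/7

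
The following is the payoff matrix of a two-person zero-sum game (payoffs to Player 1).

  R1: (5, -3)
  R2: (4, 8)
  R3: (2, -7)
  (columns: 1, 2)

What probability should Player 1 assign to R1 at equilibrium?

1/3

Row minima: R1 → -3, R2 → 4, R3 → -7; maximin = 4.
Column maxima: 1 → 5, 2 → 8; minimax = 5.
4 ≠ 5, so there is no saddle point; optimal play is mixed.
R3 is strictly dominated by R1, so Player 1 never plays it.
On the remaining 2×2 (R1, R2 vs 1, 2):
Let Player 1 play R1 with probability p. Expected payoff against 1: 5p + 4(1−p) = p + 4; against 2: (-3)p + 8(1−p) = −11p + 8.
Setting these equal: p + 4 = −11p + 8 ⇒ 12p = 4 ⇒ p = 1/3, and the value is (1)·(1/3) + 4 = 13/3.
For Player 2: with q = P(1), equating R1's and R2's payoffs gives 8q − 3 = −4q + 8 ⇒ q = 11/12.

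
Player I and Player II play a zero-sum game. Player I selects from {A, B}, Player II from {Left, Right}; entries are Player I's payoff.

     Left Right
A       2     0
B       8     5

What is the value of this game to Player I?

5

Row minima: A → 0, B → 5; maximin = 5.
Column maxima: Left → 8, Right → 5; minimax = 5.
Since maximin = minimax = 5, there is a saddle point and the value is 5.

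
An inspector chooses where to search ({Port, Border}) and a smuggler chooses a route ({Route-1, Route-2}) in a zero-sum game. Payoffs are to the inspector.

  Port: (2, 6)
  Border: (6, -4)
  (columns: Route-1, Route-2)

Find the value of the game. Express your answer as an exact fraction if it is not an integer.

Row minima: Port → 2, Border → -4; maximin = 2.
Column maxima: Route-1 → 6, Route-2 → 6; minimax = 6.
2 ≠ 6, so there is no saddle point; optimal play is mixed.
Let the inspector play Port with probability p. Expected payoff against Route-1: 2p + 6(1−p) = −4p + 6; against Route-2: 6p + (-4)(1−p) = 10p − 4.
Setting these equal: −4p + 6 = 10p − 4 ⇒ −14p = -10 ⇒ p = 5/7, and the value is (-4)·(5/7) + 6 = 22/7.
For the smuggler: with q = P(Route-1), equating Port's and Border's payoffs gives −4q + 6 = 10q − 4 ⇒ q = 5/7.

22/7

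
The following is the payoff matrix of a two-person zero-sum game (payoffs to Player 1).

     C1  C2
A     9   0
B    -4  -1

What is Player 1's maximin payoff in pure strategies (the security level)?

0

Row minima: A → 0, B → -4.
The best of these is 0.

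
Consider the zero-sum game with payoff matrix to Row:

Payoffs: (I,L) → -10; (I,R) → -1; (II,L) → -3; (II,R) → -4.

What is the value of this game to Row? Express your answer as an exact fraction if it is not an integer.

-37/10

Row minima: I → -10, II → -4; maximin = -4.
Column maxima: L → -3, R → -1; minimax = -3.
-4 ≠ -3, so there is no saddle point; optimal play is mixed.
Let Row play I with probability p. Expected payoff against L: (-10)p + (-3)(1−p) = −7p − 3; against R: (-1)p + (-4)(1−p) = 3p − 4.
Setting these equal: −7p − 3 = 3p − 4 ⇒ −10p = -1 ⇒ p = 1/10, and the value is (-7)·(1/10) − 3 = -37/10.
For Column: with q = P(L), equating I's and II's payoffs gives −9q − 1 = q − 4 ⇒ q = 3/10.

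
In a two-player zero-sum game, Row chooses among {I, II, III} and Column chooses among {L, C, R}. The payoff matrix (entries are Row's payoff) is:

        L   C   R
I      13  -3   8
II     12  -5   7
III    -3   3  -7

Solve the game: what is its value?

1/7

Row minima: I → -3, II → -5, III → -7; maximin = -3.
Column maxima: L → 13, C → 3, R → 8; minimax = 3.
-3 ≠ 3, so there is no saddle point; optimal play is mixed.
II is strictly dominated by I, so Row never plays it.
L is strictly dominated by R (it gives Row strictly more in every row), so Column never plays it.
On the remaining 2×2 (I, III vs C, R):
Let Row play I with probability p. Expected payoff against C: (-3)p + 3(1−p) = −6p + 3; against R: 8p + (-7)(1−p) = 15p − 7.
Setting these equal: −6p + 3 = 15p − 7 ⇒ −21p = -10 ⇒ p = 10/21, and the value is (-6)·(10/21) + 3 = 1/7.
For Column: with q = P(C), equating I's and III's payoffs gives −11q + 8 = 10q − 7 ⇒ q = 5/7.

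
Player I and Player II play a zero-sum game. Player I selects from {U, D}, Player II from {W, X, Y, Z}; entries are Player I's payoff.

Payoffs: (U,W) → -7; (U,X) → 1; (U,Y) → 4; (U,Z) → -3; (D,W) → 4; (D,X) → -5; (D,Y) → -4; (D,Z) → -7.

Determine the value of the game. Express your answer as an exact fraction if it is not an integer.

Row minima: U → -7, D → -7; maximin = -7.
Column maxima: W → 4, X → 1, Y → 4, Z → -3; minimax = -3.
-7 ≠ -3, so there is no saddle point; optimal play is mixed.
X is strictly dominated by Z (it gives Player I strictly more in every row), so Player II never plays it.
Y is strictly dominated by Z (it gives Player I strictly more in every row), so Player II never plays it.
On the remaining 2×2 (U, D vs W, Z):
Let Player I play U with probability p. Expected payoff against W: (-7)p + 4(1−p) = −11p + 4; against Z: (-3)p + (-7)(1−p) = 4p − 7.
Setting these equal: −11p + 4 = 4p − 7 ⇒ −15p = -11 ⇒ p = 11/15, and the value is (-11)·(11/15) + 4 = -61/15.
For Player II: with q = P(W), equating U's and D's payoffs gives −4q − 3 = 11q − 7 ⇒ q = 4/15.

-61/15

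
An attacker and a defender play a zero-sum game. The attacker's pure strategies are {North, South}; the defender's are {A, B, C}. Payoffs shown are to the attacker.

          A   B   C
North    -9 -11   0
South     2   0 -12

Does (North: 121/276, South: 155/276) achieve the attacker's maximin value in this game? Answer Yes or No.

No

Against A this mix gives (121/276)·(-9) + (155/276)·2 = -779/276.
Against B this mix gives (121/276)·(-11) + (155/276)·0 = -1331/276.
Against C this mix gives (121/276)·0 + (155/276)·(-12) = -155/23.
The defender will play C, holding the attacker to -155/23. Shifting weight toward the row that does better against C would raise this floor (the equalizing mix achieves -132/23 against both C and B), so the proposed strategy is not optimal.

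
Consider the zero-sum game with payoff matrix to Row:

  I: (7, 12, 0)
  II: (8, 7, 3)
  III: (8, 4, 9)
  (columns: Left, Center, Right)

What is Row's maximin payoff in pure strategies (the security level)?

4

Row minima: I → 0, II → 3, III → 4.
The best of these is 4.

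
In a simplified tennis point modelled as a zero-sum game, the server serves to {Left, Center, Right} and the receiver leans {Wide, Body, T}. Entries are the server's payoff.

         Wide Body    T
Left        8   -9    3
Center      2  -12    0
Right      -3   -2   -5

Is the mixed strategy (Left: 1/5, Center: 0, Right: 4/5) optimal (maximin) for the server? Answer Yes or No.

Against Wide this mix gives (1/5)·8 + (4/5)·(-3) = -4/5.
Against Body this mix gives (1/5)·(-9) + (4/5)·(-2) = -17/5.
Against T this mix gives (1/5)·3 + (4/5)·(-5) = -17/5.
All of the receiver's active replies (Body, T) yield -17/5, and no column does worse for the server. The mix makes the receiver indifferent and guarantees -17/5, so it is optimal.

Yes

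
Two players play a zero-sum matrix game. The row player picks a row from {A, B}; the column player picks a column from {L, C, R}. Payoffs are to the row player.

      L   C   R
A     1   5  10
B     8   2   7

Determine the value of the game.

Row minima: A → 1, B → 2; maximin = 2.
Column maxima: L → 8, C → 5, R → 10; minimax = 5.
2 ≠ 5, so there is no saddle point; optimal play is mixed.
R is strictly dominated by C (it gives the row player strictly more in every row), so the column player never plays it.
On the remaining 2×2 (A, B vs L, C):
Let the row player play A with probability p. Expected payoff against L: 1p + 8(1−p) = −7p + 8; against C: 5p + 2(1−p) = 3p + 2.
Setting these equal: −7p + 8 = 3p + 2 ⇒ −10p = -6 ⇒ p = 3/5, and the value is (-7)·(3/5) + 8 = 19/5.
For the column player: with q = P(L), equating A's and B's payoffs gives −4q + 5 = 6q + 2 ⇒ q = 3/10.

19/5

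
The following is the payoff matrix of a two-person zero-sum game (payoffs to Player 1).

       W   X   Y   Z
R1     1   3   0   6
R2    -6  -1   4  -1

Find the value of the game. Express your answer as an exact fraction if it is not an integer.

Row minima: R1 → 0, R2 → -6; maximin = 0.
Column maxima: W → 1, X → 3, Y → 4, Z → 6; minimax = 1.
0 ≠ 1, so there is no saddle point; optimal play is mixed.
X is strictly dominated by W (it gives Player 1 strictly more in every row), so Player 2 never plays it.
Z is strictly dominated by W (it gives Player 1 strictly more in every row), so Player 2 never plays it.
On the remaining 2×2 (R1, R2 vs W, Y):
Let Player 1 play R1 with probability p. Expected payoff against W: 1p + (-6)(1−p) = 7p − 6; against Y: 0p + 4(1−p) = −4p + 4.
Setting these equal: 7p − 6 = −4p + 4 ⇒ 11p = 10 ⇒ p = 10/11, and the value is (7)·(10/11) − 6 = 4/11.
For Player 2: with q = P(W), equating R1's and R2's payoffs gives q = −10q + 4 ⇒ q = 4/11.

4/11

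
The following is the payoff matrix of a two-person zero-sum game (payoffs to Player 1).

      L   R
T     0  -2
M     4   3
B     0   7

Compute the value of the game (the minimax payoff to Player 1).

Row minima: T → -2, M → 3, B → 0; maximin = 3.
Column maxima: L → 4, R → 7; minimax = 4.
3 ≠ 4, so there is no saddle point; optimal play is mixed.
T is strictly dominated by M, so Player 1 never plays it.
On the remaining 2×2 (M, B vs L, R):
Let Player 1 play M with probability p. Expected payoff against L: 4p + 0(1−p) = 4p; against R: 3p + 7(1−p) = −4p + 7.
Setting these equal: 4p = −4p + 7 ⇒ 8p = 7 ⇒ p = 7/8, and the value is (4)·(7/8) = 7/2.
For Player 2: with q = P(L), equating M's and B's payoffs gives q + 3 = −7q + 7 ⇒ q = 1/2.

7/2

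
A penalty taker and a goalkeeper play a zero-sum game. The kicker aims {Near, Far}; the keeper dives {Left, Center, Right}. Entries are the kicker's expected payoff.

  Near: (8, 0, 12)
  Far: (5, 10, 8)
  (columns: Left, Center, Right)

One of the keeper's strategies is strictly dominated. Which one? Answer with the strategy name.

Right

Left holds the kicker's payoff strictly below Right in every row: 8 < 12, 5 < 8.
So Right is strictly dominated for the keeper.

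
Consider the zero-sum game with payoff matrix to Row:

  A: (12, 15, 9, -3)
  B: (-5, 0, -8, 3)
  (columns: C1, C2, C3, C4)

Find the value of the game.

Row minima: A → -3, B → -8; maximin = -3.
Column maxima: C1 → 12, C2 → 15, C3 → 9, C4 → 3; minimax = 3.
-3 ≠ 3, so there is no saddle point; optimal play is mixed.
C1 is strictly dominated by C3 (it gives Row strictly more in every row), so Column never plays it.
C2 is strictly dominated by C3 (it gives Row strictly more in every row), so Column never plays it.
On the remaining 2×2 (A, B vs C3, C4):
Let Row play A with probability p. Expected payoff against C3: 9p + (-8)(1−p) = 17p − 8; against C4: (-3)p + 3(1−p) = −6p + 3.
Setting these equal: 17p − 8 = −6p + 3 ⇒ 23p = 11 ⇒ p = 11/23, and the value is (17)·(11/23) − 8 = 3/23.
For Column: with q = P(C3), equating A's and B's payoffs gives 12q − 3 = −11q + 3 ⇒ q = 6/23.

3/23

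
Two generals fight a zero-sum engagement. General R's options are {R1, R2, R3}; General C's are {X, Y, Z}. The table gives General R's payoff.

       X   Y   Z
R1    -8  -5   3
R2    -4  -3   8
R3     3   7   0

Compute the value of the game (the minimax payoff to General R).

8/5

Row minima: R1 → -8, R2 → -4, R3 → 0; maximin = 0.
Column maxima: X → 3, Y → 7, Z → 8; minimax = 3.
0 ≠ 3, so there is no saddle point; optimal play is mixed.
R1 is strictly dominated by R2, so General R never plays it.
Y is strictly dominated by X (it gives General R strictly more in every row), so General C never plays it.
On the remaining 2×2 (R2, R3 vs X, Z):
Let General R play R2 with probability p. Expected payoff against X: (-4)p + 3(1−p) = −7p + 3; against Z: 8p + 0(1−p) = 8p.
Setting these equal: −7p + 3 = 8p ⇒ −15p = -3 ⇒ p = 1/5, and the value is (-7)·(1/5) + 3 = 8/5.
For General C: with q = P(X), equating R2's and R3's payoffs gives −12q + 8 = 3q ⇒ q = 8/15.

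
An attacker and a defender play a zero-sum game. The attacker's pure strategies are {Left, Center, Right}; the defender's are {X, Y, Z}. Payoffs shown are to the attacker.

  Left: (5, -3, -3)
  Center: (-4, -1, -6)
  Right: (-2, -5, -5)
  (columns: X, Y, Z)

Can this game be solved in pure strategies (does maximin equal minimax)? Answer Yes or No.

Yes

Row minima: Left → -3, Center → -6, Right → -5; maximin = -3.
Column maxima: X → 5, Y → -1, Z → -3; minimax = -3.
maximin = minimax = -3, so a saddle point exists.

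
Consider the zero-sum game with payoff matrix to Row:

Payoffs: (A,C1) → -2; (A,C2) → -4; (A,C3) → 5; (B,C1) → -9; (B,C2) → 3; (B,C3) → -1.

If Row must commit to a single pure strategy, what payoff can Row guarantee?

Row minima: A → -4, B → -9.
The best of these is -4.

-4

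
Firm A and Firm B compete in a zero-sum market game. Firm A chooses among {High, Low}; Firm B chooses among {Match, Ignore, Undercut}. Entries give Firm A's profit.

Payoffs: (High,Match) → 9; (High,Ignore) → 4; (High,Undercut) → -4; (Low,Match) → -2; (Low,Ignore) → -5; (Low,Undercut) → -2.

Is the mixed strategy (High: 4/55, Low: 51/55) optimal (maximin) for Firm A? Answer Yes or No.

Against Match this mix gives (4/55)·9 + (51/55)·(-2) = -6/5.
Against Ignore this mix gives (4/55)·4 + (51/55)·(-5) = -239/55.
Against Undercut this mix gives (4/55)·(-4) + (51/55)·(-2) = -118/55.
Firm B will play Ignore, holding Firm A to -239/55. Shifting weight toward the row that does better against Ignore would raise this floor (the equalizing mix achieves -28/11 against both Ignore and Undercut), so the proposed strategy is not optimal.

No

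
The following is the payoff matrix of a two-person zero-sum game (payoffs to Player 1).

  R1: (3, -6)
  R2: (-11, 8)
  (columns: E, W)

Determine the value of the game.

-3/2

Row minima: R1 → -6, R2 → -11; maximin = -6.
Column maxima: E → 3, W → 8; minimax = 3.
-6 ≠ 3, so there is no saddle point; optimal play is mixed.
Let Player 1 play R1 with probability p. Expected payoff against E: 3p + (-11)(1−p) = 14p − 11; against W: (-6)p + 8(1−p) = −14p + 8.
Setting these equal: 14p − 11 = −14p + 8 ⇒ 28p = 19 ⇒ p = 19/28, and the value is (14)·(19/28) − 11 = -3/2.
For Player 2: with q = P(E), equating R1's and R2's payoffs gives 9q − 6 = −19q + 8 ⇒ q = 1/2.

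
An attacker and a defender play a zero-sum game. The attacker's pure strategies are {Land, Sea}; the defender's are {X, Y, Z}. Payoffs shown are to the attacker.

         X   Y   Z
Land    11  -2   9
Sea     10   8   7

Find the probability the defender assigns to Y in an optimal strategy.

Row minima: Land → -2, Sea → 7; maximin = 7.
Column maxima: X → 11, Y → 8, Z → 9; minimax = 8.
7 ≠ 8, so there is no saddle point; optimal play is mixed.
X is strictly dominated by Y (it gives the attacker strictly more in every row), so the defender never plays it.
On the remaining 2×2 (Land, Sea vs Y, Z):
Let the attacker play Land with probability p. Expected payoff against Y: (-2)p + 8(1−p) = −10p + 8; against Z: 9p + 7(1−p) = 2p + 7.
Setting these equal: −10p + 8 = 2p + 7 ⇒ −12p = -1 ⇒ p = 1/12, and the value is (-10)·(1/12) + 8 = 43/6.
For the defender: with q = P(Y), equating Land's and Sea's payoffs gives −11q + 9 = q + 7 ⇒ q = 1/6.

1/6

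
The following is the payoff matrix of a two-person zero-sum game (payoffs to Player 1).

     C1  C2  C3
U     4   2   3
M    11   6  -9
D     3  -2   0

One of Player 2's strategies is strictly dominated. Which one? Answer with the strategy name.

C2 holds Player 1's payoff strictly below C1 in every row: 2 < 4, 6 < 11, -2 < 3.
So C1 is strictly dominated for Player 2.

C1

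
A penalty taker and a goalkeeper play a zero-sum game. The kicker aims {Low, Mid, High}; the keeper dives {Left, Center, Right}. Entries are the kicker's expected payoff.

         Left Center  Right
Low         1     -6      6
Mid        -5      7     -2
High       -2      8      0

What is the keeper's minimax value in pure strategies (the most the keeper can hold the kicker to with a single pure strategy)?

1

Column maxima: Left → 1, Center → 8, Right → 6.
The smallest of these is 1.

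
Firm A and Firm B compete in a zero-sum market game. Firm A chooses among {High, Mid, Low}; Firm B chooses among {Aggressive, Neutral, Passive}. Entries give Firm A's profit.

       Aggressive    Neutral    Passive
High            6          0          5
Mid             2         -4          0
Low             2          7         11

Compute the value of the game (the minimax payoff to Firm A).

Row minima: High → 0, Mid → -4, Low → 2; maximin = 2.
Column maxima: Aggressive → 6, Neutral → 7, Passive → 11; minimax = 6.
2 ≠ 6, so there is no saddle point; optimal play is mixed.
Mid is strictly dominated by High, so Firm A never plays it.
Passive is strictly dominated by Neutral (it gives Firm A strictly more in every row), so Firm B never plays it.
On the remaining 2×2 (High, Low vs Aggressive, Neutral):
Let Firm A play High with probability p. Expected payoff against Aggressive: 6p + 2(1−p) = 4p + 2; against Neutral: 0p + 7(1−p) = −7p + 7.
Setting these equal: 4p + 2 = −7p + 7 ⇒ 11p = 5 ⇒ p = 5/11, and the value is (4)·(5/11) + 2 = 42/11.
For Firm B: with q = P(Aggressive), equating High's and Low's payoffs gives 6q = −5q + 7 ⇒ q = 7/11.

42/11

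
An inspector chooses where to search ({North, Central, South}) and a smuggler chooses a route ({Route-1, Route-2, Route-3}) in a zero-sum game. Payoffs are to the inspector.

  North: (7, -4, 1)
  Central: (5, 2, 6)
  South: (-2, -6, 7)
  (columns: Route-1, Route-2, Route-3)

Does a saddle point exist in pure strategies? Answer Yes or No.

Yes

Row minima: North → -4, Central → 2, South → -6; maximin = 2.
Column maxima: Route-1 → 7, Route-2 → 2, Route-3 → 7; minimax = 2.
maximin = minimax = 2, so a saddle point exists.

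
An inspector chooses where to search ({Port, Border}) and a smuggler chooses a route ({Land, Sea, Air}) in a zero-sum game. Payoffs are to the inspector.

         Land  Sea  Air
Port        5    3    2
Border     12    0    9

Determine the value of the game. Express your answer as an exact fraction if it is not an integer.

Row minima: Port → 2, Border → 0; maximin = 2.
Column maxima: Land → 12, Sea → 3, Air → 9; minimax = 3.
2 ≠ 3, so there is no saddle point; optimal play is mixed.
Land is strictly dominated by Sea (it gives the inspector strictly more in every row), so the smuggler never plays it.
On the remaining 2×2 (Port, Border vs Sea, Air):
Let the inspector play Port with probability p. Expected payoff against Sea: 3p + 0(1−p) = 3p; against Air: 2p + 9(1−p) = −7p + 9.
Setting these equal: 3p = −7p + 9 ⇒ 10p = 9 ⇒ p = 9/10, and the value is (3)·(9/10) = 27/10.
For the smuggler: with q = P(Sea), equating Port's and Border's payoffs gives q + 2 = −9q + 9 ⇒ q = 7/10.

27/10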